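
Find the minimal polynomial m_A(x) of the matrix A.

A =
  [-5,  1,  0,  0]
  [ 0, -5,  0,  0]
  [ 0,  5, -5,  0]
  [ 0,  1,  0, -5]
x^2 + 10*x + 25

The characteristic polynomial is χ_A(x) = (x + 5)^4, so the eigenvalues are known. The minimal polynomial is
  m_A(x) = Π_λ (x − λ)^{k_λ}
where k_λ is the size of the *largest* Jordan block for λ (equivalently, the smallest k with (A − λI)^k v = 0 for every generalised eigenvector v of λ).

  λ = -5: largest Jordan block has size 2, contributing (x + 5)^2

So m_A(x) = (x + 5)^2 = x^2 + 10*x + 25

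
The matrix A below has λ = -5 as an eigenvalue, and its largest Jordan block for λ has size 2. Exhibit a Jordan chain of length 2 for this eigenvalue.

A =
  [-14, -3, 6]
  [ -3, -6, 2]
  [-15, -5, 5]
A Jordan chain for λ = -5 of length 2:
v_1 = (-9, -3, -15)ᵀ
v_2 = (1, 0, 0)ᵀ

Let N = A − (-5)·I. We want v_2 with N^2 v_2 = 0 but N^1 v_2 ≠ 0; then v_{j-1} := N · v_j for j = 2, …, 2.

Pick v_2 = (1, 0, 0)ᵀ.
Then v_1 = N · v_2 = (-9, -3, -15)ᵀ.

Sanity check: (A − (-5)·I) v_1 = (0, 0, 0)ᵀ = 0. ✓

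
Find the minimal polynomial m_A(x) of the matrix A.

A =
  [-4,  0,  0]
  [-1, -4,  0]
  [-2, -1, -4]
x^3 + 12*x^2 + 48*x + 64

The characteristic polynomial is χ_A(x) = (x + 4)^3, so the eigenvalues are known. The minimal polynomial is
  m_A(x) = Π_λ (x − λ)^{k_λ}
where k_λ is the size of the *largest* Jordan block for λ (equivalently, the smallest k with (A − λI)^k v = 0 for every generalised eigenvector v of λ).

  λ = -4: largest Jordan block has size 3, contributing (x + 4)^3

So m_A(x) = (x + 4)^3 = x^3 + 12*x^2 + 48*x + 64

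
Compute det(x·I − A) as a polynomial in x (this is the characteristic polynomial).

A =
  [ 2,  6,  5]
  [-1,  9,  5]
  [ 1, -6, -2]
x^3 - 9*x^2 + 27*x - 27

Expanding det(x·I − A) (e.g. by cofactor expansion or by noting that A is similar to its Jordan form J, which has the same characteristic polynomial as A) gives
  χ_A(x) = x^3 - 9*x^2 + 27*x - 27
which factors as (x - 3)^3. The eigenvalues (with algebraic multiplicities) are λ = 3 with multiplicity 3.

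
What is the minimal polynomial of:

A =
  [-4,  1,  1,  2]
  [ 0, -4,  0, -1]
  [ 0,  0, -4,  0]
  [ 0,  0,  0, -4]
x^3 + 12*x^2 + 48*x + 64

The characteristic polynomial is χ_A(x) = (x + 4)^4, so the eigenvalues are known. The minimal polynomial is
  m_A(x) = Π_λ (x − λ)^{k_λ}
where k_λ is the size of the *largest* Jordan block for λ (equivalently, the smallest k with (A − λI)^k v = 0 for every generalised eigenvector v of λ).

  λ = -4: largest Jordan block has size 3, contributing (x + 4)^3

So m_A(x) = (x + 4)^3 = x^3 + 12*x^2 + 48*x + 64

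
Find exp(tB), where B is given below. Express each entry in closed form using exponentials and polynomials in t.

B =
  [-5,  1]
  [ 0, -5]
e^{tB} =
  [exp(-5*t), t*exp(-5*t)]
  [0, exp(-5*t)]

Strategy: write B = P · J · P⁻¹ where J is a Jordan canonical form, so e^{tB} = P · e^{tJ} · P⁻¹, and e^{tJ} can be computed block-by-block.

B has Jordan form
J =
  [-5,  1]
  [ 0, -5]
(up to reordering of blocks).

Per-block formulas:
  For a 2×2 Jordan block J_2(-5): exp(t · J_2(-5)) = e^(-5t)·(I + t·N), where N is the 2×2 nilpotent shift.

After assembling e^{tJ} and conjugating by P, we get:

e^{tB} =
  [exp(-5*t), t*exp(-5*t)]
  [0, exp(-5*t)]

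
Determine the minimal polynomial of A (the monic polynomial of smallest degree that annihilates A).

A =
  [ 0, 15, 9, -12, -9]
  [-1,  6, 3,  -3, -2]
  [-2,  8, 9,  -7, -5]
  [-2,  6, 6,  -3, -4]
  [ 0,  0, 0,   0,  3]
x^2 - 6*x + 9

The characteristic polynomial is χ_A(x) = (x - 3)^5, so the eigenvalues are known. The minimal polynomial is
  m_A(x) = Π_λ (x − λ)^{k_λ}
where k_λ is the size of the *largest* Jordan block for λ (equivalently, the smallest k with (A − λI)^k v = 0 for every generalised eigenvector v of λ).

  λ = 3: largest Jordan block has size 2, contributing (x − 3)^2

So m_A(x) = (x - 3)^2 = x^2 - 6*x + 9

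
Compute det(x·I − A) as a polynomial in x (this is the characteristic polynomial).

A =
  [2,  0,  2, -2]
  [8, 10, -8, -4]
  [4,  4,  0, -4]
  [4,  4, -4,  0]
x^4 - 12*x^3 + 52*x^2 - 96*x + 64

Expanding det(x·I − A) (e.g. by cofactor expansion or by noting that A is similar to its Jordan form J, which has the same characteristic polynomial as A) gives
  χ_A(x) = x^4 - 12*x^3 + 52*x^2 - 96*x + 64
which factors as (x - 4)^2*(x - 2)^2. The eigenvalues (with algebraic multiplicities) are λ = 2 with multiplicity 2, λ = 4 with multiplicity 2.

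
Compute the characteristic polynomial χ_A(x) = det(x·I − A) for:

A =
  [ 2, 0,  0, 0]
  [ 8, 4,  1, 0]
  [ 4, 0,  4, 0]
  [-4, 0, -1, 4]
x^4 - 14*x^3 + 72*x^2 - 160*x + 128

Expanding det(x·I − A) (e.g. by cofactor expansion or by noting that A is similar to its Jordan form J, which has the same characteristic polynomial as A) gives
  χ_A(x) = x^4 - 14*x^3 + 72*x^2 - 160*x + 128
which factors as (x - 4)^3*(x - 2). The eigenvalues (with algebraic multiplicities) are λ = 2 with multiplicity 1, λ = 4 with multiplicity 3.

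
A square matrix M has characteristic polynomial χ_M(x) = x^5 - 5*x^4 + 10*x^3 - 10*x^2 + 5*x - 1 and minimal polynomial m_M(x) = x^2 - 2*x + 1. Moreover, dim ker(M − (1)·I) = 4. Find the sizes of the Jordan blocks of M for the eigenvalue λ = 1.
Block sizes for λ = 1: [2, 1, 1, 1]

Step 1 — from the characteristic polynomial, algebraic multiplicity of λ = 1 is 5. From dim ker(M − (1)·I) = 4, there are exactly 4 Jordan blocks for λ = 1.
Step 2 — from the minimal polynomial, the factor (x − 1)^2 tells us the largest block for λ = 1 has size 2.
Step 3 — with total size 5, 4 blocks, and largest block 2, the block sizes (in nonincreasing order) are [2, 1, 1, 1].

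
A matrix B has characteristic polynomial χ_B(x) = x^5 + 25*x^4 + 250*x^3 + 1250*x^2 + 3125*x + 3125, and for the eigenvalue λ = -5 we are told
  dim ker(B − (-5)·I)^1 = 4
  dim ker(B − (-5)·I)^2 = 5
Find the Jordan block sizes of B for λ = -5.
Block sizes for λ = -5: [2, 1, 1, 1]

From the dimensions of kernels of powers, the number of Jordan blocks of size at least j is d_j − d_{j−1} where d_j = dim ker(N^j) (with d_0 = 0). Computing the differences gives [4, 1].
The number of blocks of size exactly k is (#blocks of size ≥ k) − (#blocks of size ≥ k + 1), so the partition is: 3 block(s) of size 1, 1 block(s) of size 2.
In nonincreasing order the block sizes are [2, 1, 1, 1].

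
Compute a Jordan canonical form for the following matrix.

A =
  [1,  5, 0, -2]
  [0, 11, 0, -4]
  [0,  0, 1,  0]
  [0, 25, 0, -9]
J_2(1) ⊕ J_1(1) ⊕ J_1(1)

The characteristic polynomial is
  det(x·I − A) = x^4 - 4*x^3 + 6*x^2 - 4*x + 1 = (x - 1)^4

Eigenvalues and multiplicities (the geometric multiplicity of λ is n − rank(A − λI), which equals the number of Jordan blocks for λ):
  λ = 1: algebraic multiplicity = 4, geometric multiplicity = 3

Determining the block sizes for each eigenvalue:
  λ = 1: 3 blocks summing to 4 forces exactly one block of size 2 and the rest size 1 → block sizes [2, 1, 1]

Assembling the blocks gives a Jordan form
J =
  [1, 1, 0, 0]
  [0, 1, 0, 0]
  [0, 0, 1, 0]
  [0, 0, 0, 1]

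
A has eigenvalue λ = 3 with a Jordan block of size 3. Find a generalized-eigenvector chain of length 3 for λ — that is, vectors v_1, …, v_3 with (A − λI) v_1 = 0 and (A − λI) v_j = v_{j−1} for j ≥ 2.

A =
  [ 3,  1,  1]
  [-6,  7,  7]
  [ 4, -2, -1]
A Jordan chain for λ = 3 of length 3:
v_1 = (-2, 4, -4)ᵀ
v_2 = (0, -6, 4)ᵀ
v_3 = (1, 0, 0)ᵀ

Let N = A − (3)·I. We want v_3 with N^3 v_3 = 0 but N^2 v_3 ≠ 0; then v_{j-1} := N · v_j for j = 3, …, 2.

Pick v_3 = (1, 0, 0)ᵀ.
Then v_2 = N · v_3 = (0, -6, 4)ᵀ.
Then v_1 = N · v_2 = (-2, 4, -4)ᵀ.

Sanity check: (A − (3)·I) v_1 = (0, 0, 0)ᵀ = 0. ✓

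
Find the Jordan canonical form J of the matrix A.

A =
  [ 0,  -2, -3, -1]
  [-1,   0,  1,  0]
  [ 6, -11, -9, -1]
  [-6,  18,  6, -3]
J_3(-3) ⊕ J_1(-3)

The characteristic polynomial is
  det(x·I − A) = x^4 + 12*x^3 + 54*x^2 + 108*x + 81 = (x + 3)^4

Eigenvalues and multiplicities (the geometric multiplicity of λ is n − rank(A − λI), which equals the number of Jordan blocks for λ):
  λ = -3: algebraic multiplicity = 4, geometric multiplicity = 2

Determining the block sizes for each eigenvalue:
  λ = -3: with am = 4 and gm = 2, the partition is not yet determined (e.g. several partitions of 4 into 2 parts exist). Let N = A − (-3)·I. Computing rank(N^1) = 2, rank(N^2) = 1, rank(N^3) = 0; the number of blocks of size ≥ j is rank(N^{j−1}) − rank(N^j), giving [2, 1, 1]. So we have 1 block(s) of size 3, 1 block(s) of size 1 → block sizes [3, 1]

Assembling the blocks gives a Jordan form
J =
  [-3,  1,  0,  0]
  [ 0, -3,  1,  0]
  [ 0,  0, -3,  0]
  [ 0,  0,  0, -3]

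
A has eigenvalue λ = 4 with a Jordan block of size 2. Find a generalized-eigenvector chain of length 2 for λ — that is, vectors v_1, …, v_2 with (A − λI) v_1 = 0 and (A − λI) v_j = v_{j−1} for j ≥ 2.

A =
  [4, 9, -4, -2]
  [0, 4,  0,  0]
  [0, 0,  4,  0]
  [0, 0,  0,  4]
A Jordan chain for λ = 4 of length 2:
v_1 = (9, 0, 0, 0)ᵀ
v_2 = (0, 1, 0, 0)ᵀ

Let N = A − (4)·I. We want v_2 with N^2 v_2 = 0 but N^1 v_2 ≠ 0; then v_{j-1} := N · v_j for j = 2, …, 2.

Pick v_2 = (0, 1, 0, 0)ᵀ.
Then v_1 = N · v_2 = (9, 0, 0, 0)ᵀ.

Sanity check: (A − (4)·I) v_1 = (0, 0, 0, 0)ᵀ = 0. ✓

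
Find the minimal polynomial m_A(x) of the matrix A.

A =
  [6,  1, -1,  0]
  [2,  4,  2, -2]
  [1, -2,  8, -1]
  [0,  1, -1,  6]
x^3 - 18*x^2 + 108*x - 216

The characteristic polynomial is χ_A(x) = (x - 6)^4, so the eigenvalues are known. The minimal polynomial is
  m_A(x) = Π_λ (x − λ)^{k_λ}
where k_λ is the size of the *largest* Jordan block for λ (equivalently, the smallest k with (A − λI)^k v = 0 for every generalised eigenvector v of λ).

  λ = 6: largest Jordan block has size 3, contributing (x − 6)^3

So m_A(x) = (x - 6)^3 = x^3 - 18*x^2 + 108*x - 216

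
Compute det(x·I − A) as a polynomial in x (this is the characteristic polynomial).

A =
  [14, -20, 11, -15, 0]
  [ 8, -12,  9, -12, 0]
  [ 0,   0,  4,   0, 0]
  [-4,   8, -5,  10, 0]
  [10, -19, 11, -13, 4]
x^5 - 20*x^4 + 160*x^3 - 640*x^2 + 1280*x - 1024

Expanding det(x·I − A) (e.g. by cofactor expansion or by noting that A is similar to its Jordan form J, which has the same characteristic polynomial as A) gives
  χ_A(x) = x^5 - 20*x^4 + 160*x^3 - 640*x^2 + 1280*x - 1024
which factors as (x - 4)^5. The eigenvalues (with algebraic multiplicities) are λ = 4 with multiplicity 5.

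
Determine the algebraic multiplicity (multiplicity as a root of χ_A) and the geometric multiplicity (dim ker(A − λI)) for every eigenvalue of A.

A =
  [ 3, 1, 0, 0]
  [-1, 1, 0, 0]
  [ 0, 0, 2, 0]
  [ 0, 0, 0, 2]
λ = 2: alg = 4, geom = 3

Step 1 — factor the characteristic polynomial to read off the algebraic multiplicities:
  χ_A(x) = (x - 2)^4

Step 2 — compute geometric multiplicities via the rank-nullity identity g(λ) = n − rank(A − λI):
  rank(A − (2)·I) = 1, so dim ker(A − (2)·I) = n − 1 = 3

Summary:
  λ = 2: algebraic multiplicity = 4, geometric multiplicity = 3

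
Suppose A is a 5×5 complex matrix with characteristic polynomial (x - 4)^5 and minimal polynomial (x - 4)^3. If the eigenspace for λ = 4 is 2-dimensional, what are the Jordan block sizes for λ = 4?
Block sizes for λ = 4: [3, 2]

Step 1 — from the characteristic polynomial, algebraic multiplicity of λ = 4 is 5. From dim ker(A − (4)·I) = 2, there are exactly 2 Jordan blocks for λ = 4.
Step 2 — from the minimal polynomial, the factor (x − 4)^3 tells us the largest block for λ = 4 has size 3.
Step 3 — with total size 5, 2 blocks, and largest block 3, the block sizes (in nonincreasing order) are [3, 2].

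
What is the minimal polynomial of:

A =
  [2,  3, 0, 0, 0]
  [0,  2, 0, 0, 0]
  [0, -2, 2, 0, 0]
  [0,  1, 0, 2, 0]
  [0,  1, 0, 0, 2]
x^2 - 4*x + 4

The characteristic polynomial is χ_A(x) = (x - 2)^5, so the eigenvalues are known. The minimal polynomial is
  m_A(x) = Π_λ (x − λ)^{k_λ}
where k_λ is the size of the *largest* Jordan block for λ (equivalently, the smallest k with (A − λI)^k v = 0 for every generalised eigenvector v of λ).

  λ = 2: largest Jordan block has size 2, contributing (x − 2)^2

So m_A(x) = (x - 2)^2 = x^2 - 4*x + 4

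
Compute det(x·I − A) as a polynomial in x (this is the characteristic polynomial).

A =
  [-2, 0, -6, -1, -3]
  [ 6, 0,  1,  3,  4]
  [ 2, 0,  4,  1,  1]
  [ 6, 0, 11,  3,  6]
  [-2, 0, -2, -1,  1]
x^5 - 6*x^4 + 12*x^3 - 8*x^2

Expanding det(x·I − A) (e.g. by cofactor expansion or by noting that A is similar to its Jordan form J, which has the same characteristic polynomial as A) gives
  χ_A(x) = x^5 - 6*x^4 + 12*x^3 - 8*x^2
which factors as x^2*(x - 2)^3. The eigenvalues (with algebraic multiplicities) are λ = 0 with multiplicity 2, λ = 2 with multiplicity 3.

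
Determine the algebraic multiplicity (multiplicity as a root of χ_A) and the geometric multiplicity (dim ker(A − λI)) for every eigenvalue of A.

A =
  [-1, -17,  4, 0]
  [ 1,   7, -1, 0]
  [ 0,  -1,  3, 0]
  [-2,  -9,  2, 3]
λ = 3: alg = 4, geom = 2

Step 1 — factor the characteristic polynomial to read off the algebraic multiplicities:
  χ_A(x) = (x - 3)^4

Step 2 — compute geometric multiplicities via the rank-nullity identity g(λ) = n − rank(A − λI):
  rank(A − (3)·I) = 2, so dim ker(A − (3)·I) = n − 2 = 2

Summary:
  λ = 3: algebraic multiplicity = 4, geometric multiplicity = 2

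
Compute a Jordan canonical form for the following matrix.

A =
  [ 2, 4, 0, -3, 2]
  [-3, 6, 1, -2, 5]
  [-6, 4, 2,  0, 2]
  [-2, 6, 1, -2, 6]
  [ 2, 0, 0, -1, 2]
J_3(2) ⊕ J_2(2)

The characteristic polynomial is
  det(x·I − A) = x^5 - 10*x^4 + 40*x^3 - 80*x^2 + 80*x - 32 = (x - 2)^5

Eigenvalues and multiplicities (the geometric multiplicity of λ is n − rank(A − λI), which equals the number of Jordan blocks for λ):
  λ = 2: algebraic multiplicity = 5, geometric multiplicity = 2

Determining the block sizes for each eigenvalue:
  λ = 2: with am = 5 and gm = 2, the partition is not yet determined (e.g. several partitions of 5 into 2 parts exist). Let N = A − (2)·I. Computing rank(N^1) = 3, rank(N^2) = 1, rank(N^3) = 0; the number of blocks of size ≥ j is rank(N^{j−1}) − rank(N^j), giving [2, 2, 1]. So we have 1 block(s) of size 3, 1 block(s) of size 2 → block sizes [3, 2]

Assembling the blocks gives a Jordan form
J =
  [2, 1, 0, 0, 0]
  [0, 2, 1, 0, 0]
  [0, 0, 2, 0, 0]
  [0, 0, 0, 2, 1]
  [0, 0, 0, 0, 2]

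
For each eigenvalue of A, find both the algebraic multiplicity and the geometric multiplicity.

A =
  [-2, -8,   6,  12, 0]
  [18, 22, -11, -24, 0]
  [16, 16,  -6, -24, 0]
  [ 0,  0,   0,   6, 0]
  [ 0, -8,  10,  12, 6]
λ = 2: alg = 1, geom = 1; λ = 6: alg = 4, geom = 3

Step 1 — factor the characteristic polynomial to read off the algebraic multiplicities:
  χ_A(x) = (x - 6)^4*(x - 2)

Step 2 — compute geometric multiplicities via the rank-nullity identity g(λ) = n − rank(A − λI):
  rank(A − (2)·I) = 4, so dim ker(A − (2)·I) = n − 4 = 1
  rank(A − (6)·I) = 2, so dim ker(A − (6)·I) = n − 2 = 3

Summary:
  λ = 2: algebraic multiplicity = 1, geometric multiplicity = 1
  λ = 6: algebraic multiplicity = 4, geometric multiplicity = 3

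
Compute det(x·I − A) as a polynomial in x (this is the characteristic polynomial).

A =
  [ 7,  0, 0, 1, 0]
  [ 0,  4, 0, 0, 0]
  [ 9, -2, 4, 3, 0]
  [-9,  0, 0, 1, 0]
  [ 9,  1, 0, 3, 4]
x^5 - 20*x^4 + 160*x^3 - 640*x^2 + 1280*x - 1024

Expanding det(x·I − A) (e.g. by cofactor expansion or by noting that A is similar to its Jordan form J, which has the same characteristic polynomial as A) gives
  χ_A(x) = x^5 - 20*x^4 + 160*x^3 - 640*x^2 + 1280*x - 1024
which factors as (x - 4)^5. The eigenvalues (with algebraic multiplicities) are λ = 4 with multiplicity 5.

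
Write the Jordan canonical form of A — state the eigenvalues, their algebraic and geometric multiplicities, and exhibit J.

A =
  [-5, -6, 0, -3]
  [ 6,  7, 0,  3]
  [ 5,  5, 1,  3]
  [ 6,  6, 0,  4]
J_2(1) ⊕ J_1(1) ⊕ J_1(4)

The characteristic polynomial is
  det(x·I − A) = x^4 - 7*x^3 + 15*x^2 - 13*x + 4 = (x - 4)*(x - 1)^3

Eigenvalues and multiplicities (the geometric multiplicity of λ is n − rank(A − λI), which equals the number of Jordan blocks for λ):
  λ = 1: algebraic multiplicity = 3, geometric multiplicity = 2
  λ = 4: algebraic multiplicity = 1, geometric multiplicity = 1

Determining the block sizes for each eigenvalue:
  λ = 1: 2 blocks summing to 3 forces exactly one block of size 2 and the rest size 1 → block sizes [2, 1]
  λ = 4: one block (gm = 1), so the single block has size am = 1 → block sizes [1]

Assembling the blocks gives a Jordan form
J =
  [1, 1, 0, 0]
  [0, 1, 0, 0]
  [0, 0, 1, 0]
  [0, 0, 0, 4]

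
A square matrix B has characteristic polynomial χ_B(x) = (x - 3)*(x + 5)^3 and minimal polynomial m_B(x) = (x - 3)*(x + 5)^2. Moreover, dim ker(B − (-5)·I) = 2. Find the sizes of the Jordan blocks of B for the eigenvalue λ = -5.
Block sizes for λ = -5: [2, 1]

Step 1 — from the characteristic polynomial, algebraic multiplicity of λ = -5 is 3. From dim ker(B − (-5)·I) = 2, there are exactly 2 Jordan blocks for λ = -5.
Step 2 — from the minimal polynomial, the factor (x + 5)^2 tells us the largest block for λ = -5 has size 2.
Step 3 — with total size 3, 2 blocks, and largest block 2, the block sizes (in nonincreasing order) are [2, 1].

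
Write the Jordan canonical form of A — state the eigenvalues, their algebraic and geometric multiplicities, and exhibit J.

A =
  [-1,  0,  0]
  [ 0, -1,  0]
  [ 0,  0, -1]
J_1(-1) ⊕ J_1(-1) ⊕ J_1(-1)

The characteristic polynomial is
  det(x·I − A) = x^3 + 3*x^2 + 3*x + 1 = (x + 1)^3

Eigenvalues and multiplicities (the geometric multiplicity of λ is n − rank(A − λI), which equals the number of Jordan blocks for λ):
  λ = -1: algebraic multiplicity = 3, geometric multiplicity = 3

Determining the block sizes for each eigenvalue:
  λ = -1: gm = am = 3, so every block has size 1 → block sizes [1, 1, 1]

Assembling the blocks gives a Jordan form
J =
  [-1,  0,  0]
  [ 0, -1,  0]
  [ 0,  0, -1]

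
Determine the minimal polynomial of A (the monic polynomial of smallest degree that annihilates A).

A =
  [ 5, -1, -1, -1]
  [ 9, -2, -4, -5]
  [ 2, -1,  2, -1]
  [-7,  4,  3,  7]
x^2 - 6*x + 9

The characteristic polynomial is χ_A(x) = (x - 3)^4, so the eigenvalues are known. The minimal polynomial is
  m_A(x) = Π_λ (x − λ)^{k_λ}
where k_λ is the size of the *largest* Jordan block for λ (equivalently, the smallest k with (A − λI)^k v = 0 for every generalised eigenvector v of λ).

  λ = 3: largest Jordan block has size 2, contributing (x − 3)^2

So m_A(x) = (x - 3)^2 = x^2 - 6*x + 9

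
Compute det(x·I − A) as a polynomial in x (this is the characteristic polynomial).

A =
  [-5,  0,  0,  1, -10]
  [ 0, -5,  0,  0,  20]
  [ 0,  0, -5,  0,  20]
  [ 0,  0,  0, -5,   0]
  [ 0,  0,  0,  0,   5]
x^5 + 15*x^4 + 50*x^3 - 250*x^2 - 1875*x - 3125

Expanding det(x·I − A) (e.g. by cofactor expansion or by noting that A is similar to its Jordan form J, which has the same characteristic polynomial as A) gives
  χ_A(x) = x^5 + 15*x^4 + 50*x^3 - 250*x^2 - 1875*x - 3125
which factors as (x - 5)*(x + 5)^4. The eigenvalues (with algebraic multiplicities) are λ = -5 with multiplicity 4, λ = 5 with multiplicity 1.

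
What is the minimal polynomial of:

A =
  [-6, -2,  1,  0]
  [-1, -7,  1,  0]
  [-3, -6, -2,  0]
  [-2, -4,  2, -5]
x^2 + 10*x + 25

The characteristic polynomial is χ_A(x) = (x + 5)^4, so the eigenvalues are known. The minimal polynomial is
  m_A(x) = Π_λ (x − λ)^{k_λ}
where k_λ is the size of the *largest* Jordan block for λ (equivalently, the smallest k with (A − λI)^k v = 0 for every generalised eigenvector v of λ).

  λ = -5: largest Jordan block has size 2, contributing (x + 5)^2

So m_A(x) = (x + 5)^2 = x^2 + 10*x + 25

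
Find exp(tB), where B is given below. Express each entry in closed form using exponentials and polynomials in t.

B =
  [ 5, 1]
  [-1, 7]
e^{tB} =
  [-t*exp(6*t) + exp(6*t), t*exp(6*t)]
  [-t*exp(6*t), t*exp(6*t) + exp(6*t)]

Strategy: write B = P · J · P⁻¹ where J is a Jordan canonical form, so e^{tB} = P · e^{tJ} · P⁻¹, and e^{tJ} can be computed block-by-block.

B has Jordan form
J =
  [6, 1]
  [0, 6]
(up to reordering of blocks).

Per-block formulas:
  For a 2×2 Jordan block J_2(6): exp(t · J_2(6)) = e^(6t)·(I + t·N), where N is the 2×2 nilpotent shift.

After assembling e^{tJ} and conjugating by P, we get:

e^{tB} =
  [-t*exp(6*t) + exp(6*t), t*exp(6*t)]
  [-t*exp(6*t), t*exp(6*t) + exp(6*t)]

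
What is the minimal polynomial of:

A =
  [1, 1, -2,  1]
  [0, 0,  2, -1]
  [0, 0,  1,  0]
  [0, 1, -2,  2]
x^2 - 2*x + 1

The characteristic polynomial is χ_A(x) = (x - 1)^4, so the eigenvalues are known. The minimal polynomial is
  m_A(x) = Π_λ (x − λ)^{k_λ}
where k_λ is the size of the *largest* Jordan block for λ (equivalently, the smallest k with (A − λI)^k v = 0 for every generalised eigenvector v of λ).

  λ = 1: largest Jordan block has size 2, contributing (x − 1)^2

So m_A(x) = (x - 1)^2 = x^2 - 2*x + 1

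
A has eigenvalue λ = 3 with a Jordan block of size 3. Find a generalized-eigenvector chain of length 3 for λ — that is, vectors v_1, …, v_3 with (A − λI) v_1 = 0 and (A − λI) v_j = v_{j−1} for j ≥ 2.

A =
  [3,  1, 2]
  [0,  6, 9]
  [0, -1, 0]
A Jordan chain for λ = 3 of length 3:
v_1 = (1, 0, 0)ᵀ
v_2 = (1, 3, -1)ᵀ
v_3 = (0, 1, 0)ᵀ

Let N = A − (3)·I. We want v_3 with N^3 v_3 = 0 but N^2 v_3 ≠ 0; then v_{j-1} := N · v_j for j = 3, …, 2.

Pick v_3 = (0, 1, 0)ᵀ.
Then v_2 = N · v_3 = (1, 3, -1)ᵀ.
Then v_1 = N · v_2 = (1, 0, 0)ᵀ.

Sanity check: (A − (3)·I) v_1 = (0, 0, 0)ᵀ = 0. ✓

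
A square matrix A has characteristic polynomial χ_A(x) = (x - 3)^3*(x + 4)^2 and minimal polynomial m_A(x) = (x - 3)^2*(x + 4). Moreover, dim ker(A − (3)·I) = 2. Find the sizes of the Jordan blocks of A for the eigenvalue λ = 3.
Block sizes for λ = 3: [2, 1]

Step 1 — from the characteristic polynomial, algebraic multiplicity of λ = 3 is 3. From dim ker(A − (3)·I) = 2, there are exactly 2 Jordan blocks for λ = 3.
Step 2 — from the minimal polynomial, the factor (x − 3)^2 tells us the largest block for λ = 3 has size 2.
Step 3 — with total size 3, 2 blocks, and largest block 2, the block sizes (in nonincreasing order) are [2, 1].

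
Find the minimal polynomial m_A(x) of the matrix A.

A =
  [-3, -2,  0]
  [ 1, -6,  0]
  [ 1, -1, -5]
x^2 + 9*x + 20

The characteristic polynomial is χ_A(x) = (x + 4)*(x + 5)^2, so the eigenvalues are known. The minimal polynomial is
  m_A(x) = Π_λ (x − λ)^{k_λ}
where k_λ is the size of the *largest* Jordan block for λ (equivalently, the smallest k with (A − λI)^k v = 0 for every generalised eigenvector v of λ).

  λ = -5: largest Jordan block has size 1, contributing (x + 5)
  λ = -4: largest Jordan block has size 1, contributing (x + 4)

So m_A(x) = (x + 4)*(x + 5) = x^2 + 9*x + 20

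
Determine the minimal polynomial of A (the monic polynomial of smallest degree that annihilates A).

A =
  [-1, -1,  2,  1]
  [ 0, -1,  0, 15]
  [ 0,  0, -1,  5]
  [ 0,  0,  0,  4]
x^3 - 2*x^2 - 7*x - 4

The characteristic polynomial is χ_A(x) = (x - 4)*(x + 1)^3, so the eigenvalues are known. The minimal polynomial is
  m_A(x) = Π_λ (x − λ)^{k_λ}
where k_λ is the size of the *largest* Jordan block for λ (equivalently, the smallest k with (A − λI)^k v = 0 for every generalised eigenvector v of λ).

  λ = -1: largest Jordan block has size 2, contributing (x + 1)^2
  λ = 4: largest Jordan block has size 1, contributing (x − 4)

So m_A(x) = (x - 4)*(x + 1)^2 = x^3 - 2*x^2 - 7*x - 4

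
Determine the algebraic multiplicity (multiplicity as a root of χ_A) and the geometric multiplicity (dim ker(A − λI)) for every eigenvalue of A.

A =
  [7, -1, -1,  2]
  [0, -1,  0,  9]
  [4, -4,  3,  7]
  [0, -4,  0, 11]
λ = 5: alg = 4, geom = 2

Step 1 — factor the characteristic polynomial to read off the algebraic multiplicities:
  χ_A(x) = (x - 5)^4

Step 2 — compute geometric multiplicities via the rank-nullity identity g(λ) = n − rank(A − λI):
  rank(A − (5)·I) = 2, so dim ker(A − (5)·I) = n − 2 = 2

Summary:
  λ = 5: algebraic multiplicity = 4, geometric multiplicity = 2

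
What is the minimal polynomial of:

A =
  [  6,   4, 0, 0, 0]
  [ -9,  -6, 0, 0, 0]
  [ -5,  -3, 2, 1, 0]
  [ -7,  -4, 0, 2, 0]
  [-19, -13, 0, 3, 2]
x^4 - 4*x^3 + 4*x^2

The characteristic polynomial is χ_A(x) = x^2*(x - 2)^3, so the eigenvalues are known. The minimal polynomial is
  m_A(x) = Π_λ (x − λ)^{k_λ}
where k_λ is the size of the *largest* Jordan block for λ (equivalently, the smallest k with (A − λI)^k v = 0 for every generalised eigenvector v of λ).

  λ = 0: largest Jordan block has size 2, contributing (x − 0)^2
  λ = 2: largest Jordan block has size 2, contributing (x − 2)^2

So m_A(x) = x^2*(x - 2)^2 = x^4 - 4*x^3 + 4*x^2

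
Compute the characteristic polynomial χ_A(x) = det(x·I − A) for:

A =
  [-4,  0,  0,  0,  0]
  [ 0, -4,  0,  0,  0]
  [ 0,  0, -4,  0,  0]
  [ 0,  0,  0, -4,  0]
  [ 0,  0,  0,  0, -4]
x^5 + 20*x^4 + 160*x^3 + 640*x^2 + 1280*x + 1024

Expanding det(x·I − A) (e.g. by cofactor expansion or by noting that A is similar to its Jordan form J, which has the same characteristic polynomial as A) gives
  χ_A(x) = x^5 + 20*x^4 + 160*x^3 + 640*x^2 + 1280*x + 1024
which factors as (x + 4)^5. The eigenvalues (with algebraic multiplicities) are λ = -4 with multiplicity 5.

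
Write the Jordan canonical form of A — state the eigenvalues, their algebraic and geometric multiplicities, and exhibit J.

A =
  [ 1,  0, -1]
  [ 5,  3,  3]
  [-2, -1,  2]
J_3(2)

The characteristic polynomial is
  det(x·I − A) = x^3 - 6*x^2 + 12*x - 8 = (x - 2)^3

Eigenvalues and multiplicities (the geometric multiplicity of λ is n − rank(A − λI), which equals the number of Jordan blocks for λ):
  λ = 2: algebraic multiplicity = 3, geometric multiplicity = 1

Determining the block sizes for each eigenvalue:
  λ = 2: one block (gm = 1), so the single block has size am = 3 → block sizes [3]

Assembling the blocks gives a Jordan form
J =
  [2, 1, 0]
  [0, 2, 1]
  [0, 0, 2]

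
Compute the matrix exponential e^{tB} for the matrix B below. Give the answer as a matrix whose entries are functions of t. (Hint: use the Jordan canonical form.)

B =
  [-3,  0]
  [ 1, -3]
e^{tB} =
  [exp(-3*t), 0]
  [t*exp(-3*t), exp(-3*t)]

Strategy: write B = P · J · P⁻¹ where J is a Jordan canonical form, so e^{tB} = P · e^{tJ} · P⁻¹, and e^{tJ} can be computed block-by-block.

B has Jordan form
J =
  [-3,  1]
  [ 0, -3]
(up to reordering of blocks).

Per-block formulas:
  For a 2×2 Jordan block J_2(-3): exp(t · J_2(-3)) = e^(-3t)·(I + t·N), where N is the 2×2 nilpotent shift.

After assembling e^{tJ} and conjugating by P, we get:

e^{tB} =
  [exp(-3*t), 0]
  [t*exp(-3*t), exp(-3*t)]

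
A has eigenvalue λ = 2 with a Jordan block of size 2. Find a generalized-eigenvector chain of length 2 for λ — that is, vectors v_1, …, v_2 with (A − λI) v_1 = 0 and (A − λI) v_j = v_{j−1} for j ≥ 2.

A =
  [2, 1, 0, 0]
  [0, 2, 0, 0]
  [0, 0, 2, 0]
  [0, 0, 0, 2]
A Jordan chain for λ = 2 of length 2:
v_1 = (1, 0, 0, 0)ᵀ
v_2 = (0, 1, 0, 0)ᵀ

Let N = A − (2)·I. We want v_2 with N^2 v_2 = 0 but N^1 v_2 ≠ 0; then v_{j-1} := N · v_j for j = 2, …, 2.

Pick v_2 = (0, 1, 0, 0)ᵀ.
Then v_1 = N · v_2 = (1, 0, 0, 0)ᵀ.

Sanity check: (A − (2)·I) v_1 = (0, 0, 0, 0)ᵀ = 0. ✓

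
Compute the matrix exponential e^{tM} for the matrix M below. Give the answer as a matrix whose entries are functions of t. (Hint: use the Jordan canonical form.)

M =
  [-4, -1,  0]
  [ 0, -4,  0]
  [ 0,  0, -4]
e^{tM} =
  [exp(-4*t), -t*exp(-4*t), 0]
  [0, exp(-4*t), 0]
  [0, 0, exp(-4*t)]

Strategy: write M = P · J · P⁻¹ where J is a Jordan canonical form, so e^{tM} = P · e^{tJ} · P⁻¹, and e^{tJ} can be computed block-by-block.

M has Jordan form
J =
  [-4,  1,  0]
  [ 0, -4,  0]
  [ 0,  0, -4]
(up to reordering of blocks).

Per-block formulas:
  For a 2×2 Jordan block J_2(-4): exp(t · J_2(-4)) = e^(-4t)·(I + t·N), where N is the 2×2 nilpotent shift.
  For a 1×1 block at λ = -4: exp(t · [-4]) = [e^(-4t)].

After assembling e^{tJ} and conjugating by P, we get:

e^{tM} =
  [exp(-4*t), -t*exp(-4*t), 0]
  [0, exp(-4*t), 0]
  [0, 0, exp(-4*t)]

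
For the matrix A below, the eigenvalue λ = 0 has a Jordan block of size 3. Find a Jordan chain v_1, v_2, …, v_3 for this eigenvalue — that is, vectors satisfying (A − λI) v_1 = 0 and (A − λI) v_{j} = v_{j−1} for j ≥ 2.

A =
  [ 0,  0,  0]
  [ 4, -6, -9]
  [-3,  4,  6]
A Jordan chain for λ = 0 of length 3:
v_1 = (0, 3, -2)ᵀ
v_2 = (0, 4, -3)ᵀ
v_3 = (1, 0, 0)ᵀ

Let N = A − (0)·I. We want v_3 with N^3 v_3 = 0 but N^2 v_3 ≠ 0; then v_{j-1} := N · v_j for j = 3, …, 2.

Pick v_3 = (1, 0, 0)ᵀ.
Then v_2 = N · v_3 = (0, 4, -3)ᵀ.
Then v_1 = N · v_2 = (0, 3, -2)ᵀ.

Sanity check: (A − (0)·I) v_1 = (0, 0, 0)ᵀ = 0. ✓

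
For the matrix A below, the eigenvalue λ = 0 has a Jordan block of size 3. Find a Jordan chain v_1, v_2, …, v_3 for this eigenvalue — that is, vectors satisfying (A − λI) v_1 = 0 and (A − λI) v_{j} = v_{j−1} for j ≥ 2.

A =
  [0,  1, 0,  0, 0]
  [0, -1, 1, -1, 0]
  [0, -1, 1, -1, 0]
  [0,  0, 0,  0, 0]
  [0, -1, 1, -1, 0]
A Jordan chain for λ = 0 of length 3:
v_1 = (-1, 0, 0, 0, 0)ᵀ
v_2 = (1, -1, -1, 0, -1)ᵀ
v_3 = (0, 1, 0, 0, 0)ᵀ

Let N = A − (0)·I. We want v_3 with N^3 v_3 = 0 but N^2 v_3 ≠ 0; then v_{j-1} := N · v_j for j = 3, …, 2.

Pick v_3 = (0, 1, 0, 0, 0)ᵀ.
Then v_2 = N · v_3 = (1, -1, -1, 0, -1)ᵀ.
Then v_1 = N · v_2 = (-1, 0, 0, 0, 0)ᵀ.

Sanity check: (A − (0)·I) v_1 = (0, 0, 0, 0, 0)ᵀ = 0. ✓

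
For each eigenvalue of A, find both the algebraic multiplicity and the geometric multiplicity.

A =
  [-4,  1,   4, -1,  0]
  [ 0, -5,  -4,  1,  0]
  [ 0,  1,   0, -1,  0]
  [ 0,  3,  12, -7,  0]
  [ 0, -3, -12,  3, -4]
λ = -4: alg = 5, geom = 4

Step 1 — factor the characteristic polynomial to read off the algebraic multiplicities:
  χ_A(x) = (x + 4)^5

Step 2 — compute geometric multiplicities via the rank-nullity identity g(λ) = n − rank(A − λI):
  rank(A − (-4)·I) = 1, so dim ker(A − (-4)·I) = n − 1 = 4

Summary:
  λ = -4: algebraic multiplicity = 5, geometric multiplicity = 4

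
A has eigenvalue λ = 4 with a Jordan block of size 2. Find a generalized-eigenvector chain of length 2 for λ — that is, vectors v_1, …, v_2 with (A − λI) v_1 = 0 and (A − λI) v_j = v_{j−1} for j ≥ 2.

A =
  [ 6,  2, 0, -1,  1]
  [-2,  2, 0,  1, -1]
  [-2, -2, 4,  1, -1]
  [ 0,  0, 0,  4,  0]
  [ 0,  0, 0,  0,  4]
A Jordan chain for λ = 4 of length 2:
v_1 = (2, -2, -2, 0, 0)ᵀ
v_2 = (1, 0, 0, 0, 0)ᵀ

Let N = A − (4)·I. We want v_2 with N^2 v_2 = 0 but N^1 v_2 ≠ 0; then v_{j-1} := N · v_j for j = 2, …, 2.

Pick v_2 = (1, 0, 0, 0, 0)ᵀ.
Then v_1 = N · v_2 = (2, -2, -2, 0, 0)ᵀ.

Sanity check: (A − (4)·I) v_1 = (0, 0, 0, 0, 0)ᵀ = 0. ✓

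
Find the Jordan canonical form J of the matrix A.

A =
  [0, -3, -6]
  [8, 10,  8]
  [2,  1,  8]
J_2(6) ⊕ J_1(6)

The characteristic polynomial is
  det(x·I − A) = x^3 - 18*x^2 + 108*x - 216 = (x - 6)^3

Eigenvalues and multiplicities (the geometric multiplicity of λ is n − rank(A − λI), which equals the number of Jordan blocks for λ):
  λ = 6: algebraic multiplicity = 3, geometric multiplicity = 2

Determining the block sizes for each eigenvalue:
  λ = 6: 2 blocks summing to 3 forces exactly one block of size 2 and the rest size 1 → block sizes [2, 1]

Assembling the blocks gives a Jordan form
J =
  [6, 1, 0]
  [0, 6, 0]
  [0, 0, 6]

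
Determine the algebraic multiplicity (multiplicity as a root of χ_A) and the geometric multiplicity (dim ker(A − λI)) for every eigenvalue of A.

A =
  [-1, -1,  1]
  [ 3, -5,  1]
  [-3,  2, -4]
λ = -4: alg = 1, geom = 1; λ = -3: alg = 2, geom = 1

Step 1 — factor the characteristic polynomial to read off the algebraic multiplicities:
  χ_A(x) = (x + 3)^2*(x + 4)

Step 2 — compute geometric multiplicities via the rank-nullity identity g(λ) = n − rank(A − λI):
  rank(A − (-4)·I) = 2, so dim ker(A − (-4)·I) = n − 2 = 1
  rank(A − (-3)·I) = 2, so dim ker(A − (-3)·I) = n − 2 = 1

Summary:
  λ = -4: algebraic multiplicity = 1, geometric multiplicity = 1
  λ = -3: algebraic multiplicity = 2, geometric multiplicity = 1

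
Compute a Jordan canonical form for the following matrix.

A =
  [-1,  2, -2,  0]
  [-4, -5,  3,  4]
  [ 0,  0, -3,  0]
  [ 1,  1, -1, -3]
J_3(-3) ⊕ J_1(-3)

The characteristic polynomial is
  det(x·I − A) = x^4 + 12*x^3 + 54*x^2 + 108*x + 81 = (x + 3)^4

Eigenvalues and multiplicities (the geometric multiplicity of λ is n − rank(A − λI), which equals the number of Jordan blocks for λ):
  λ = -3: algebraic multiplicity = 4, geometric multiplicity = 2

Determining the block sizes for each eigenvalue:
  λ = -3: with am = 4 and gm = 2, the partition is not yet determined (e.g. several partitions of 4 into 2 parts exist). Let N = A − (-3)·I. Computing rank(N^1) = 2, rank(N^2) = 1, rank(N^3) = 0; the number of blocks of size ≥ j is rank(N^{j−1}) − rank(N^j), giving [2, 1, 1]. So we have 1 block(s) of size 3, 1 block(s) of size 1 → block sizes [3, 1]

Assembling the blocks gives a Jordan form
J =
  [-3,  1,  0,  0]
  [ 0, -3,  1,  0]
  [ 0,  0, -3,  0]
  [ 0,  0,  0, -3]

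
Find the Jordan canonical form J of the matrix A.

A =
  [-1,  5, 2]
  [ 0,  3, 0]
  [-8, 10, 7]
J_2(3) ⊕ J_1(3)

The characteristic polynomial is
  det(x·I − A) = x^3 - 9*x^2 + 27*x - 27 = (x - 3)^3

Eigenvalues and multiplicities (the geometric multiplicity of λ is n − rank(A − λI), which equals the number of Jordan blocks for λ):
  λ = 3: algebraic multiplicity = 3, geometric multiplicity = 2

Determining the block sizes for each eigenvalue:
  λ = 3: 2 blocks summing to 3 forces exactly one block of size 2 and the rest size 1 → block sizes [2, 1]

Assembling the blocks gives a Jordan form
J =
  [3, 1, 0]
  [0, 3, 0]
  [0, 0, 3]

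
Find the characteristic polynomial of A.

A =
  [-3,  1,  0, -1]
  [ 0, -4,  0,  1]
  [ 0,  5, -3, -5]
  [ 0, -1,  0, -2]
x^4 + 12*x^3 + 54*x^2 + 108*x + 81

Expanding det(x·I − A) (e.g. by cofactor expansion or by noting that A is similar to its Jordan form J, which has the same characteristic polynomial as A) gives
  χ_A(x) = x^4 + 12*x^3 + 54*x^2 + 108*x + 81
which factors as (x + 3)^4. The eigenvalues (with algebraic multiplicities) are λ = -3 with multiplicity 4.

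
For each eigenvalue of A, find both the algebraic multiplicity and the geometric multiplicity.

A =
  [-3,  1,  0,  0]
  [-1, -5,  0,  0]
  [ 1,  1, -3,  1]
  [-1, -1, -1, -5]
λ = -4: alg = 4, geom = 2

Step 1 — factor the characteristic polynomial to read off the algebraic multiplicities:
  χ_A(x) = (x + 4)^4

Step 2 — compute geometric multiplicities via the rank-nullity identity g(λ) = n − rank(A − λI):
  rank(A − (-4)·I) = 2, so dim ker(A − (-4)·I) = n − 2 = 2

Summary:
  λ = -4: algebraic multiplicity = 4, geometric multiplicity = 2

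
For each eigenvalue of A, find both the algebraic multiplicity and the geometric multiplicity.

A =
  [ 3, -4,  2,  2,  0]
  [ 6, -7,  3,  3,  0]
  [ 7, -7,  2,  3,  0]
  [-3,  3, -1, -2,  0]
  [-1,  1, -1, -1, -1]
λ = -1: alg = 5, geom = 3

Step 1 — factor the characteristic polynomial to read off the algebraic multiplicities:
  χ_A(x) = (x + 1)^5

Step 2 — compute geometric multiplicities via the rank-nullity identity g(λ) = n − rank(A − λI):
  rank(A − (-1)·I) = 2, so dim ker(A − (-1)·I) = n − 2 = 3

Summary:
  λ = -1: algebraic multiplicity = 5, geometric multiplicity = 3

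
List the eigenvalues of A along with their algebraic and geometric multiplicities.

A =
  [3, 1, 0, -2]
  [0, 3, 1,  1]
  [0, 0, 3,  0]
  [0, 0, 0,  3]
λ = 3: alg = 4, geom = 2

Step 1 — factor the characteristic polynomial to read off the algebraic multiplicities:
  χ_A(x) = (x - 3)^4

Step 2 — compute geometric multiplicities via the rank-nullity identity g(λ) = n − rank(A − λI):
  rank(A − (3)·I) = 2, so dim ker(A − (3)·I) = n − 2 = 2

Summary:
  λ = 3: algebraic multiplicity = 4, geometric multiplicity = 2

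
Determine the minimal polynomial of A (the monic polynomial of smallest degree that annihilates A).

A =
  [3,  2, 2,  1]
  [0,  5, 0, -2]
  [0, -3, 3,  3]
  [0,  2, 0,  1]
x^2 - 6*x + 9

The characteristic polynomial is χ_A(x) = (x - 3)^4, so the eigenvalues are known. The minimal polynomial is
  m_A(x) = Π_λ (x − λ)^{k_λ}
where k_λ is the size of the *largest* Jordan block for λ (equivalently, the smallest k with (A − λI)^k v = 0 for every generalised eigenvector v of λ).

  λ = 3: largest Jordan block has size 2, contributing (x − 3)^2

So m_A(x) = (x - 3)^2 = x^2 - 6*x + 9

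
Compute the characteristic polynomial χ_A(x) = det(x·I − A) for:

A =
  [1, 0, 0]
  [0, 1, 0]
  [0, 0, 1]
x^3 - 3*x^2 + 3*x - 1

Expanding det(x·I − A) (e.g. by cofactor expansion or by noting that A is similar to its Jordan form J, which has the same characteristic polynomial as A) gives
  χ_A(x) = x^3 - 3*x^2 + 3*x - 1
which factors as (x - 1)^3. The eigenvalues (with algebraic multiplicities) are λ = 1 with multiplicity 3.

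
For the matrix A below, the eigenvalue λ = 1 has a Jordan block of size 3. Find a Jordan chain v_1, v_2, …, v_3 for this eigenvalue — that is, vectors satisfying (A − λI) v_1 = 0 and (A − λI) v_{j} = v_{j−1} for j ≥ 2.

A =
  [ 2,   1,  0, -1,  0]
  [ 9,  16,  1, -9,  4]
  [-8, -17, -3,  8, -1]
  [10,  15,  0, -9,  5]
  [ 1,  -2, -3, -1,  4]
A Jordan chain for λ = 1 of length 3:
v_1 = (-2, 2, -4, 0, -2)ᵀ
v_2 = (1, -3, 10, 0, 7)ᵀ
v_3 = (3, -2, 0, 0, 0)ᵀ

Let N = A − (1)·I. We want v_3 with N^3 v_3 = 0 but N^2 v_3 ≠ 0; then v_{j-1} := N · v_j for j = 3, …, 2.

Pick v_3 = (3, -2, 0, 0, 0)ᵀ.
Then v_2 = N · v_3 = (1, -3, 10, 0, 7)ᵀ.
Then v_1 = N · v_2 = (-2, 2, -4, 0, -2)ᵀ.

Sanity check: (A − (1)·I) v_1 = (0, 0, 0, 0, 0)ᵀ = 0. ✓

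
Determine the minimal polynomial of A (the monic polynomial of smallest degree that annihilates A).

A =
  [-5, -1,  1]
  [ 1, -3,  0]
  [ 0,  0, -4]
x^3 + 12*x^2 + 48*x + 64

The characteristic polynomial is χ_A(x) = (x + 4)^3, so the eigenvalues are known. The minimal polynomial is
  m_A(x) = Π_λ (x − λ)^{k_λ}
where k_λ is the size of the *largest* Jordan block for λ (equivalently, the smallest k with (A − λI)^k v = 0 for every generalised eigenvector v of λ).

  λ = -4: largest Jordan block has size 3, contributing (x + 4)^3

So m_A(x) = (x + 4)^3 = x^3 + 12*x^2 + 48*x + 64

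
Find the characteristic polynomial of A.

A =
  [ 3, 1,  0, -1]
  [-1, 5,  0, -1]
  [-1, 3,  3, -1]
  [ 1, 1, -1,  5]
x^4 - 16*x^3 + 96*x^2 - 256*x + 256

Expanding det(x·I − A) (e.g. by cofactor expansion or by noting that A is similar to its Jordan form J, which has the same characteristic polynomial as A) gives
  χ_A(x) = x^4 - 16*x^3 + 96*x^2 - 256*x + 256
which factors as (x - 4)^4. The eigenvalues (with algebraic multiplicities) are λ = 4 with multiplicity 4.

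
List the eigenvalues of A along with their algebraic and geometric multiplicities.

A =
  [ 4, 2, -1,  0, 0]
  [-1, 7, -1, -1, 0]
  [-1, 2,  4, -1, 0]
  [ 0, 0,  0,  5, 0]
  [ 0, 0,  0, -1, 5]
λ = 5: alg = 5, geom = 3

Step 1 — factor the characteristic polynomial to read off the algebraic multiplicities:
  χ_A(x) = (x - 5)^5

Step 2 — compute geometric multiplicities via the rank-nullity identity g(λ) = n − rank(A − λI):
  rank(A − (5)·I) = 2, so dim ker(A − (5)·I) = n − 2 = 3

Summary:
  λ = 5: algebraic multiplicity = 5, geometric multiplicity = 3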